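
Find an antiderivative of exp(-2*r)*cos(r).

Let I denote the integral. Integrate by parts with u = cos(r), dv = exp(-2*r) dr, so v = -exp(-2*r)/2: I = -exp(-2*r)*cos(r)/2 − (1/2)·∫ exp(-2*r)*sin(r) dr.
Apply parts again with u = sin(r), dv = exp(-2*r) dr: ∫ exp(-2*r)*sin(r) dr = -exp(-2*r)*sin(r)/2 + (1/2)·I. Substituting back brings back I: I = exp(-2*r)*sin(r)/4 - exp(-2*r)*cos(r)/2 − (1/4)·I.
Solving for I: (1 + 1/4)·I equals the remaining terms, so I = (4/5)·(exp(-2*r)*sin(r)/4 - exp(-2*r)*cos(r)/2).

exp(-2*r)*sin(r)/5 - 2*exp(-2*r)*cos(r)/5 + C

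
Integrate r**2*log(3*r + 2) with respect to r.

r**3*log(3*r + 2)/3 - r**3/9 + r**2/9 - 4*r/27 + 8*log(3*r + 2)/81 + C

Use integration by parts with u = log(3*r + 2), dv = r**2 dr.
Then du = 3/(3*r + 2) dr and v = r**3/3.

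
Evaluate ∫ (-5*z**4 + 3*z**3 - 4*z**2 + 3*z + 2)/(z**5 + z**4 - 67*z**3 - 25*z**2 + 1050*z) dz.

Factor the denominator: z*(z - 6)*(z - 5)*(z + 5)*(z + 7).
Partial-fraction decomposition: -13249/(2184*(z + 7)) + 3613/(1100*(z + 5)) + 2833/(600*(z - 5)) - 2978/(429*(z - 6)) + 1/(525*z).
Integrate each term: A/(z−a) contributes A·log|z−a|.

log(z)/525 - 2978*log(z - 6)/429 + 2833*log(z - 5)/600 + 3613*log(z + 5)/1100 - 13249*log(z + 7)/2184 + C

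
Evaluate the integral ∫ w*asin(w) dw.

Use integration by parts with u = arcsin(w), dv = w dw.
Then du = 1/sqrt(-w**2 + 1) dw.

w**2*asin(w)/2 + w*sqrt(-w**2 + 1)/4 - asin(w)/4 + C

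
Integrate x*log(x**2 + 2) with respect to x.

Let u = x**2 + 2, so du = (2*x) dx.
The integral becomes (1/2)·∫ log(u) du; integrate by parts with u′=log(u), dv′=du.

x**2*log(x**2 + 2)/2 - x**2/2 + log(x**2 + 2) + C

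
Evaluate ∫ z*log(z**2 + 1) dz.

z**2*log(z**2 + 1)/2 - z**2/2 + log(z**2 + 1)/2 + C

Let u = z**2 + 1, so du = (2*z) dz.
The integral becomes (1/2)·∫ log(u) du; integrate by parts with u′=log(u), dv′=du.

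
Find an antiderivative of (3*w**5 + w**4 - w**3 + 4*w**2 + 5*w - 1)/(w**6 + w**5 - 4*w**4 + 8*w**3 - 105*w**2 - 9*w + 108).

Factor the denominator: (w - 3)*(w - 1)*(w + 1)*(w + 4)*(w**2 + 9).
Partial-fraction decomposition: (5441*w - 1389)/(4500*(w**2 + 9)) + 129/(125*(w + 4)) - 1/(80*(w + 1)) - 11/(200*(w - 1)) + 119/(144*(w - 3)).
Integrate each term; A/(w−a) gives A·log|w−a|; the (Bw+D)/(w²+p²) term gives a log and an atan.

119*log(w - 3)/144 - 11*log(w - 1)/200 - log(w + 1)/80 + 129*log(w + 4)/125 + 5441*log(w**2 + 9)/9000 - 463*atan(w/3)/4500 + C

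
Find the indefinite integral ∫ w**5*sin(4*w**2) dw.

Let u = w², du = 2w dw; rewrite as (1/2)∫ u^2·sin(4u) du.
Now integrate by parts 2 times.

-w**4*cos(4*w**2)/8 + w**2*sin(4*w**2)/16 + cos(4*w**2)/64 + C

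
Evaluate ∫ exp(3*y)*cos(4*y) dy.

Let I denote the integral. Integrate by parts with u = cos(4*y), dv = exp(3*y) dy, so v = exp(3*y)/3: I = exp(3*y)*cos(4*y)/3 + (4/3)·∫ exp(3*y)*sin(4*y) dy.
Apply parts again with u = sin(4*y), dv = exp(3*y) dy: ∫ exp(3*y)*sin(4*y) dy = exp(3*y)*sin(4*y)/3 − (4/3)·I. Substituting back brings back I: I = 4*exp(3*y)*sin(4*y)/9 + exp(3*y)*cos(4*y)/3 − (16/9)·I.
Solving for I: (1 + 16/9)·I equals the remaining terms, so I = (9/25)·(4*exp(3*y)*sin(4*y)/9 + exp(3*y)*cos(4*y)/3).

4*exp(3*y)*sin(4*y)/25 + 3*exp(3*y)*cos(4*y)/25 + C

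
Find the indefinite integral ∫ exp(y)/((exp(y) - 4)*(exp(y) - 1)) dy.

log(exp(y) - 4)/3 - log(exp(y) - 1)/3 + C

Let u = e^y, du = e^y dy.
The integral becomes ∫ du/((u-1)(u-4)); decompose into partial fractions.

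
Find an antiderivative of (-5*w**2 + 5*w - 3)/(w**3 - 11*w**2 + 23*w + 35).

Factor the denominator: (w - 7)*(w - 5)*(w + 1).
Partial-fraction decomposition: -13/(48*(w + 1)) + 103/(12*(w - 5)) - 213/(16*(w - 7)).
Integrate each term: A/(w−a) contributes A·log|w−a|.

-213*log(w - 7)/16 + 103*log(w - 5)/12 - 13*log(w + 1)/48 + C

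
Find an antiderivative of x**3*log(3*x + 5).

x**4*log(3*x + 5)/4 - x**4/16 + 5*x**3/36 - 25*x**2/72 + 125*x/108 - 625*log(3*x + 5)/324 + C

Use integration by parts with u = log(3*x + 5), dv = x**3 dx.
Then du = 3/(3*x + 5) dx and v = x**4/4.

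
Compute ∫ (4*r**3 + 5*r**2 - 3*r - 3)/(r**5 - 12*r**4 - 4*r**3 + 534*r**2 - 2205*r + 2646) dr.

Factor the denominator: (r - 7)*(r - 6)*(r - 3)**2*(r + 7).
Partial-fraction decomposition: -1109/(18200*(r + 7)) + 4063/(2400*(r - 3)) + 47/(40*(r - 3)**2) - 341/(39*(r - 6)) + 1593/(224*(r - 7)).
Integrate each term; A/(r−a) gives A·log|r−a|; A/(r−a)² gives −A/(r−a).

1593*log(r - 7)/224 - 341*log(r - 6)/39 + 4063*log(r - 3)/2400 - 1109*log(r + 7)/18200 - 47/(40*r - 120) + C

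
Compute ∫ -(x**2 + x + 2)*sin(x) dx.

Use integration by parts with u = x**2 + x + 2, dv = -sin(x) dx, so v = cos(x).
Apply parts 2 times (tabular method): alternate signs, differentiate u down to 0, integrate dv up.

x**2*cos(x) - 2*x*sin(x) + x*cos(x) - sin(x) + C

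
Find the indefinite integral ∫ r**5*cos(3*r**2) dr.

Let u = r², du = 2r dr; rewrite as (1/2)∫ u^2·cos(3u) du.
Now integrate by parts 2 times.

r**4*sin(3*r**2)/6 + r**2*cos(3*r**2)/9 - sin(3*r**2)/27 + C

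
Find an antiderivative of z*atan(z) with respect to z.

z**2*atan(z)/2 - z/2 + atan(z)/2 + C

Use integration by parts with u = arctan(z), dv = z dz.
Then du = 1/(z**2 + 1) dz.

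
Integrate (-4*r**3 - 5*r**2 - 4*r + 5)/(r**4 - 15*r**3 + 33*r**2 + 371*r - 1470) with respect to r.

Factor the denominator: (r - 7)**2*(r - 6)*(r + 5).
Partial-fraction decomposition: -25/(99*(r + 5)) - 1063/(11*(r - 6)) + 836/(9*(r - 7)) - 410/(3*(r - 7)**2).
Integrate each term; A/(r−a) gives A·log|r−a|; A/(r−a)² gives −A/(r−a).

836*log(r - 7)/9 - 1063*log(r - 6)/11 - 25*log(r + 5)/99 + 410/(3*r - 21) + C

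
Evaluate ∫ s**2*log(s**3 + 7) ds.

Let u = s**3 + 7, so du = (3*s**2) ds.
The integral becomes (1/3)·∫ log(u) du; integrate by parts with u′=log(u), dv′=du.

s**3*log(s**3 + 7)/3 - s**3/3 + 7*log(s**3 + 7)/3 + C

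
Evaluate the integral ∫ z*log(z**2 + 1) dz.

Let u = z**2 + 1, so du = (2*z) dz.
The integral becomes (1/2)·∫ log(u) du; integrate by parts with u′=log(u), dv′=du.

z**2*log(z**2 + 1)/2 - z**2/2 + log(z**2 + 1)/2 + C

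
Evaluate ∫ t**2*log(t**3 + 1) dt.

t**3*log(t**3 + 1)/3 - t**3/3 + log(t**3 + 1)/3 + C

Let u = t**3 + 1, so du = (3*t**2) dt.
The integral becomes (1/3)·∫ log(u) du; integrate by parts with u′=log(u), dv′=du.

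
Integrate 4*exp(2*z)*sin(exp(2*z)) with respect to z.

Let u = exp(2*z), so du = (2*exp(2*z)) dz.
Rewriting, the integral becomes 2·∫ sin(u) du = 2·-cos(u).
Substituting back, u = exp(2*z).

-2*cos(exp(2*z)) + C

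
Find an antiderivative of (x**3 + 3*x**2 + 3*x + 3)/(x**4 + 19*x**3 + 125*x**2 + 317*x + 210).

Factor the denominator: (x + 1)*(x + 5)*(x + 6)*(x + 7).
Partial-fraction decomposition: 107/(6*(x + 7)) - 123/(5*(x + 6)) + 31/(4*(x + 5)) + 1/(60*(x + 1)).
Integrate each term: A/(x−a) contributes A·log|x−a|.

log(x + 1)/60 + 31*log(x + 5)/4 - 123*log(x + 6)/5 + 107*log(x + 7)/6 + C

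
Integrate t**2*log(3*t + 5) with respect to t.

Use integration by parts with u = log(3*t + 5), dv = t**2 dt.
Then du = 3/(3*t + 5) dt and v = t**3/3.

t**3*log(3*t + 5)/3 - t**3/9 + 5*t**2/18 - 25*t/27 + 125*log(3*t + 5)/81 + C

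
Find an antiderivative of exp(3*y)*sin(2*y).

3*exp(3*y)*sin(2*y)/13 - 2*exp(3*y)*cos(2*y)/13 + C

Let I denote the integral. Integrate by parts with u = sin(2*y), dv = exp(3*y) dy, so v = exp(3*y)/3: I = exp(3*y)*sin(2*y)/3 − (2/3)·∫ exp(3*y)*cos(2*y) dy.
Apply parts again with u = cos(2*y), dv = exp(3*y) dy: ∫ exp(3*y)*cos(2*y) dy = exp(3*y)*cos(2*y)/3 + (2/3)·I. Substituting back brings back I: I = exp(3*y)*sin(2*y)/3 - 2*exp(3*y)*cos(2*y)/9 − (4/9)·I.
Solving for I: (1 + 4/9)·I equals the remaining terms, so I = (9/13)·(exp(3*y)*sin(2*y)/3 - 2*exp(3*y)*cos(2*y)/9).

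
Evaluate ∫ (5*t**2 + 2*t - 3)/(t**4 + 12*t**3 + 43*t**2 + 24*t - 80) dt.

Factor the denominator: (t - 1)*(t + 4)**2*(t + 5).
Partial-fraction decomposition: -56/(3*(t + 5)) + 466/(25*(t + 4)) - 69/(5*(t + 4)**2) + 2/(75*(t - 1)).
Integrate each term; A/(t−a) gives A·log|t−a|; A/(t−a)² gives −A/(t−a).

2*log(t - 1)/75 + 466*log(t + 4)/25 - 56*log(t + 5)/3 + 69/(5*t + 20) + C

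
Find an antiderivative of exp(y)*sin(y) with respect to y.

exp(y)*sin(y)/2 - exp(y)*cos(y)/2 + C

Let I denote the integral. Integrate by parts with u = sin(y), dv = exp(y) dy, so v = exp(y): I = exp(y)*sin(y) − ∫ exp(y)*cos(y) dy.
Apply parts again with u = cos(y), dv = exp(y) dy: ∫ exp(y)*cos(y) dy = exp(y)*cos(y) + I. Substituting back brings back I: I = exp(y)*sin(y) - exp(y)*cos(y) − I.
Solving for I: (1 + 1)·I equals the remaining terms, so I = (1/2)·(exp(y)*sin(y) - exp(y)*cos(y)).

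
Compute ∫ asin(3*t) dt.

t*asin(3*t) + sqrt(-9*t**2 + 1)/3 + C

Use integration by parts with u = arcsin(3*t), dv = dt.
Then du = 3/sqrt(-9*t**2 + 1) dt.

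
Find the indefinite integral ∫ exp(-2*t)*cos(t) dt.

exp(-2*t)*sin(t)/5 - 2*exp(-2*t)*cos(t)/5 + C

Let I denote the integral. Integrate by parts with u = cos(t), dv = exp(-2*t) dt, so v = -exp(-2*t)/2: I = -exp(-2*t)*cos(t)/2 − (1/2)·∫ exp(-2*t)*sin(t) dt.
Apply parts again with u = sin(t), dv = exp(-2*t) dt: ∫ exp(-2*t)*sin(t) dt = -exp(-2*t)*sin(t)/2 + (1/2)·I. Substituting back brings back I: I = exp(-2*t)*sin(t)/4 - exp(-2*t)*cos(t)/2 − (1/4)·I.
Solving for I: (1 + 1/4)·I equals the remaining terms, so I = (4/5)·(exp(-2*t)*sin(t)/4 - exp(-2*t)*cos(t)/2).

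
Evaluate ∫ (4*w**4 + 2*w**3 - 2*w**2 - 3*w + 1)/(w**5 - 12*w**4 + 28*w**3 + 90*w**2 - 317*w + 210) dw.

Factor the denominator: (w - 7)*(w - 5)*(w - 2)*(w - 1)*(w + 3).
Partial-fraction decomposition: 131/(800*(w + 3)) - 1/(48*(w - 1)) + 67/(75*(w - 2)) - 1343/(96*(w - 5)) + 2543/(150*(w - 7)).
Integrate each term: A/(w−a) contributes A·log|w−a|.

2543*log(w - 7)/150 - 1343*log(w - 5)/96 + 67*log(w - 2)/75 - log(w - 1)/48 + 131*log(w + 3)/800 + C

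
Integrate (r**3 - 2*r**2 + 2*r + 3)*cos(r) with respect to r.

r**3*sin(r) - 2*r**2*sin(r) + 3*r**2*cos(r) - 4*r*sin(r) - 4*r*cos(r) + 7*sin(r) - 4*cos(r) + C

Use integration by parts with u = r**3 - 2*r**2 + 2*r + 3, dv = cos(r) dr, so v = sin(r).
Apply parts 3 times (tabular method): alternate signs, differentiate u down to 0, integrate dv up.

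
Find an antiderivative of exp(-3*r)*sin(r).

-3*exp(-3*r)*sin(r)/10 - exp(-3*r)*cos(r)/10 + C

Let I denote the integral. Integrate by parts with u = sin(r), dv = exp(-3*r) dr, so v = -exp(-3*r)/3: I = -exp(-3*r)*sin(r)/3 + (1/3)·∫ exp(-3*r)*cos(r) dr.
Apply parts again with u = cos(r), dv = exp(-3*r) dr: ∫ exp(-3*r)*cos(r) dr = -exp(-3*r)*cos(r)/3 − (1/3)·I. Substituting back brings back I: I = -exp(-3*r)*sin(r)/3 - exp(-3*r)*cos(r)/9 − (1/9)·I.
Solving for I: (1 + 1/9)·I equals the remaining terms, so I = (9/10)·(-exp(-3*r)*sin(r)/3 - exp(-3*r)*cos(r)/9).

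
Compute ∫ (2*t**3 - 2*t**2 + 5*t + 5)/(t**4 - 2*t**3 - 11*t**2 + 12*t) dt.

5*log(t)/12 + 121*log(t - 4)/84 - 5*log(t - 1)/6 + 41*log(t + 3)/42 + C

Factor the denominator: t*(t - 4)*(t - 1)*(t + 3).
Partial-fraction decomposition: 41/(42*(t + 3)) - 5/(6*(t - 1)) + 121/(84*(t - 4)) + 5/(12*t).
Integrate each term: A/(t−a) contributes A·log|t−a|.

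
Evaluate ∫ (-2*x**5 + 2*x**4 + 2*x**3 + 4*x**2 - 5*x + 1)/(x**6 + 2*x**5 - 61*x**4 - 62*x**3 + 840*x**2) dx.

-2069*log(x)/352800 - 12413*log(x - 6)/10296 + 1363*log(x - 4)/3168 + 3688*log(x + 5)/2475 - 18981*log(x + 7)/7007 - 1/(840*x) + C

Factor the denominator: x**2*(x - 6)*(x - 4)*(x + 5)*(x + 7).
Partial-fraction decomposition: -18981/(7007*(x + 7)) + 3688/(2475*(x + 5)) + 1363/(3168*(x - 4)) - 12413/(10296*(x - 6)) - 2069/(352800*x) + 1/(840*x**2).
Integrate each term; A/(x−a) gives A·log|x−a|; A/(x−a)² gives −A/(x−a).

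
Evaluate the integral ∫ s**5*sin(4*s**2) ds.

-s**4*cos(4*s**2)/8 + s**2*sin(4*s**2)/16 + cos(4*s**2)/64 + C

Let u = s², du = 2s ds; rewrite as (1/2)∫ u^2·sin(4u) du.
Now integrate by parts 2 times.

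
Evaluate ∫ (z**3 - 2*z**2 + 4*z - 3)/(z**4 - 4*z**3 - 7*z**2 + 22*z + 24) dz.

Factor the denominator: (z - 4)*(z - 3)*(z + 1)*(z + 2).
Partial-fraction decomposition: 9/(10*(z + 2)) - 1/(2*(z + 1)) - 9/(10*(z - 3)) + 3/(2*(z - 4)).
Integrate each term: A/(z−a) contributes A·log|z−a|.

3*log(z - 4)/2 - 9*log(z - 3)/10 - log(z + 1)/2 + 9*log(z + 2)/10 + C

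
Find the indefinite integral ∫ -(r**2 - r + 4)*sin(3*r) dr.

r**2*cos(3*r)/3 - 2*r*sin(3*r)/9 - r*cos(3*r)/3 + sin(3*r)/9 + 34*cos(3*r)/27 + C

Use integration by parts with u = r**2 - r + 4, dv = -sin(3*r) dr, so v = cos(3*r)/3.
Apply parts 2 times (tabular method): alternate signs, differentiate u down to 0, integrate dv up.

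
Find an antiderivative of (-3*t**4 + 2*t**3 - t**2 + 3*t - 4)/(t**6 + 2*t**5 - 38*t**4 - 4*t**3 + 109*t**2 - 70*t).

2*log(t)/35 - 1639*log(t - 5)/6720 + 11*log(t - 1)/768 - 13*log(t + 2)/105 + 7963*log(t + 7)/26880 - 1/(32*t - 32) + C

Factor the denominator: t*(t - 5)*(t - 1)**2*(t + 2)*(t + 7).
Partial-fraction decomposition: 7963/(26880*(t + 7)) - 13/(105*(t + 2)) + 11/(768*(t - 1)) + 1/(32*(t - 1)**2) - 1639/(6720*(t - 5)) + 2/(35*t).
Integrate each term; A/(t−a) gives A·log|t−a|; A/(t−a)² gives −A/(t−a).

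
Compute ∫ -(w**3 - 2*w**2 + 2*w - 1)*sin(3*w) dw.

w**3*cos(3*w)/3 - w**2*sin(3*w)/3 - 2*w**2*cos(3*w)/3 + 4*w*sin(3*w)/9 + 4*w*cos(3*w)/9 - 4*sin(3*w)/27 - 5*cos(3*w)/27 + C

Use integration by parts with u = w**3 - 2*w**2 + 2*w - 1, dv = -sin(3*w) dw, so v = cos(3*w)/3.
Apply parts 3 times (tabular method): alternate signs, differentiate u down to 0, integrate dv up.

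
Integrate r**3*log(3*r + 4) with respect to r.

r**4*log(3*r + 4)/4 - r**4/16 + r**3/9 - 2*r**2/9 + 16*r/27 - 64*log(3*r + 4)/81 + C

Use integration by parts with u = log(3*r + 4), dv = r**3 dr.
Then du = 3/(3*r + 4) dr and v = r**4/4.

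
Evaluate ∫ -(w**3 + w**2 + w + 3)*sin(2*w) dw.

Use integration by parts with u = w**3 + w**2 + w + 3, dv = -sin(2*w) dw, so v = cos(2*w)/2.
Apply parts 3 times (tabular method): alternate signs, differentiate u down to 0, integrate dv up.

w**3*cos(2*w)/2 - 3*w**2*sin(2*w)/4 + w**2*cos(2*w)/2 - w*sin(2*w)/2 - w*cos(2*w)/4 + sin(2*w)/8 + 5*cos(2*w)/4 + C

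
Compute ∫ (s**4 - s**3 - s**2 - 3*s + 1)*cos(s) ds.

s**4*sin(s) - s**3*sin(s) + 4*s**3*cos(s) - 13*s**2*sin(s) - 3*s**2*cos(s) + 3*s*sin(s) - 26*s*cos(s) + 27*sin(s) + 3*cos(s) + C

Use integration by parts with u = s**4 - s**3 - s**2 - 3*s + 1, dv = cos(s) ds, so v = sin(s).
Apply parts 4 times (tabular method): alternate signs, differentiate u down to 0, integrate dv up.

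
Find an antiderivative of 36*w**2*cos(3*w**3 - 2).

4*sin(3*w**3 - 2) + C

Let u = 3*w**3 - 2, so du = (9*w**2) dw.
Rewriting, the integral becomes 4·∫ cos(u) du = 4·sin(u).
Substituting back, u = 3*w**3 - 2.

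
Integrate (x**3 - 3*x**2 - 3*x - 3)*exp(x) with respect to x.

(x**3 - 6*x**2 + 9*x - 12)*exp(x) + C

Use integration by parts with u = x**3 - 3*x**2 - 3*x - 3, dv = exp(x) dx, so v = exp(x).
Apply parts 3 times (tabular method): alternate signs, differentiate u down to 0, integrate dv up.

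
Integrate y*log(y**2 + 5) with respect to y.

y**2*log(y**2 + 5)/2 - y**2/2 + 5*log(y**2 + 5)/2 + C

Let u = y**2 + 5, so du = (2*y) dy.
The integral becomes (1/2)·∫ log(u) du; integrate by parts with u′=log(u), dv′=du.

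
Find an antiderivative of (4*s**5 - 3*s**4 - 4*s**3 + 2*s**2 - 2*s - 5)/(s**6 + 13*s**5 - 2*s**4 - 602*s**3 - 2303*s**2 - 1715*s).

log(s)/343 + 14683*log(s - 7)/32928 - log(s + 1)/288 + 691*log(s + 5)/48 - 133867*log(s + 7)/12348 + 9119/(147*s + 1029) + C

Factor the denominator: s*(s - 7)*(s + 1)*(s + 5)*(s + 7)**2.
Partial-fraction decomposition: -133867/(12348*(s + 7)) - 9119/(147*(s + 7)**2) + 691/(48*(s + 5)) - 1/(288*(s + 1)) + 14683/(32928*(s - 7)) + 1/(343*s).
Integrate each term; A/(s−a) gives A·log|s−a|; A/(s−a)² gives −A/(s−a).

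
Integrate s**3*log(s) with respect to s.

s**4*log(s)/4 - s**4/16 + C

Use integration by parts with u = log(s), dv = s**3 ds.
Then du = 1/s ds and v = s**4/4.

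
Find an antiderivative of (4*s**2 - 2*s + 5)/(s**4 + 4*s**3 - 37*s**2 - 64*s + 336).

61*log(s - 4)/88 - log(s - 3)/2 + 11*log(s + 4)/24 - 43*log(s + 7)/66 + C

Factor the denominator: (s - 4)*(s - 3)*(s + 4)*(s + 7).
Partial-fraction decomposition: -43/(66*(s + 7)) + 11/(24*(s + 4)) - 1/(2*(s - 3)) + 61/(88*(s - 4)).
Integrate each term: A/(s−a) contributes A·log|s−a|.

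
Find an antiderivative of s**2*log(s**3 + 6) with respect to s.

s**3*log(s**3 + 6)/3 - s**3/3 + 2*log(s**3 + 6) + C

Let u = s**3 + 6, so du = (3*s**2) ds.
The integral becomes (1/3)·∫ log(u) du; integrate by parts with u′=log(u), dv′=du.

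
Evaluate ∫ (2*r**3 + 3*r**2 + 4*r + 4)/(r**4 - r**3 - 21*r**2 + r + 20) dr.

Factor the denominator: (r - 5)*(r - 1)*(r + 1)*(r + 4).
Partial-fraction decomposition: 92/(135*(r + 4)) + 1/(36*(r + 1)) - 13/(40*(r - 1)) + 349/(216*(r - 5)).
Integrate each term: A/(r−a) contributes A·log|r−a|.

349*log(r - 5)/216 - 13*log(r - 1)/40 + log(r + 1)/36 + 92*log(r + 4)/135 + C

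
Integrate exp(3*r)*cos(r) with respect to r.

exp(3*r)*sin(r)/10 + 3*exp(3*r)*cos(r)/10 + C

Let I denote the integral. Integrate by parts with u = cos(r), dv = exp(3*r) dr, so v = exp(3*r)/3: I = exp(3*r)*cos(r)/3 + (1/3)·∫ exp(3*r)*sin(r) dr.
Apply parts again with u = sin(r), dv = exp(3*r) dr: ∫ exp(3*r)*sin(r) dr = exp(3*r)*sin(r)/3 − (1/3)·I. Substituting back brings back I: I = exp(3*r)*sin(r)/9 + exp(3*r)*cos(r)/3 − (1/9)·I.
Solving for I: (1 + 1/9)·I equals the remaining terms, so I = (9/10)·(exp(3*r)*sin(r)/9 + exp(3*r)*cos(r)/3).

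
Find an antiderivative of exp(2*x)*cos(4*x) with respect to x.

Let I denote the integral. Integrate by parts with u = cos(4*x), dv = exp(2*x) dx, so v = exp(2*x)/2: I = exp(2*x)*cos(4*x)/2 + 2·∫ exp(2*x)*sin(4*x) dx.
Apply parts again with u = sin(4*x), dv = exp(2*x) dx: ∫ exp(2*x)*sin(4*x) dx = exp(2*x)*sin(4*x)/2 − 2·I. Substituting back brings back I: I = exp(2*x)*sin(4*x) + exp(2*x)*cos(4*x)/2 − 4·I.
Solving for I: (1 + 4)·I equals the remaining terms, so I = (1/5)·(exp(2*x)*sin(4*x) + exp(2*x)*cos(4*x)/2).

exp(2*x)*sin(4*x)/5 + exp(2*x)*cos(4*x)/10 + C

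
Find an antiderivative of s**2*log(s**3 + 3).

Let u = s**3 + 3, so du = (3*s**2) ds.
The integral becomes (1/3)·∫ log(u) du; integrate by parts with u′=log(u), dv′=du.

s**3*log(s**3 + 3)/3 - s**3/3 + log(s**3 + 3) + C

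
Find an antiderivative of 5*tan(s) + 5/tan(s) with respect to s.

5*log(tan(s)) + C

Let u = tan(s), so du = (tan(s)**2 + 1) ds.
Rewriting, the integral becomes 5·∫ 1/u du = 5·log(u).
Substituting back, u = tan(s).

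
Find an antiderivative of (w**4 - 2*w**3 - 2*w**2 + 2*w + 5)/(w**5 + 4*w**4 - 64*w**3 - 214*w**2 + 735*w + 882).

409*log(w - 7)/1456 - log(w - 3)/72 + log(w + 1)/240 - 1649*log(w + 6)/585 + 149*log(w + 7)/42 + C

Factor the denominator: (w - 7)*(w - 3)*(w + 1)*(w + 6)*(w + 7).
Partial-fraction decomposition: 149/(42*(w + 7)) - 1649/(585*(w + 6)) + 1/(240*(w + 1)) - 1/(72*(w - 3)) + 409/(1456*(w - 7)).
Integrate each term: A/(w−a) contributes A·log|w−a|.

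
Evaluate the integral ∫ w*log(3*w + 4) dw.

Use integration by parts with u = log(3*w + 4), dv = w dw.
Then du = 3/(3*w + 4) dw and v = w**2/2.

w**2*log(3*w + 4)/2 - w**2/4 + 2*w/3 - 8*log(3*w + 4)/9 + C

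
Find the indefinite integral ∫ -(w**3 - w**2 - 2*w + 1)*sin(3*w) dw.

w**3*cos(3*w)/3 - w**2*sin(3*w)/3 - w**2*cos(3*w)/3 + 2*w*sin(3*w)/9 - 8*w*cos(3*w)/9 + 8*sin(3*w)/27 + 11*cos(3*w)/27 + C

Use integration by parts with u = w**3 - w**2 - 2*w + 1, dv = -sin(3*w) dw, so v = cos(3*w)/3.
Apply parts 3 times (tabular method): alternate signs, differentiate u down to 0, integrate dv up.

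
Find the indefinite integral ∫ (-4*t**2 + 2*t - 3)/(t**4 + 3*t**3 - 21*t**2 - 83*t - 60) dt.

Factor the denominator: (t - 5)*(t + 1)*(t + 3)*(t + 4).
Partial-fraction decomposition: 25/(9*(t + 4)) - 45/(16*(t + 3)) + 1/(4*(t + 1)) - 31/(144*(t - 5)).
Integrate each term: A/(t−a) contributes A·log|t−a|.

-31*log(t - 5)/144 + log(t + 1)/4 - 45*log(t + 3)/16 + 25*log(t + 4)/9 + C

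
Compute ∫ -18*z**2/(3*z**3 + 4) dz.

Let u = 3*z**3 + 4, so du = (9*z**2) dz.
Rewriting, the integral becomes -2·∫ 1/u du = -2·log(u).
Substituting back, u = 3*z**3 + 4.

-2*log(3*z**3 + 4) + C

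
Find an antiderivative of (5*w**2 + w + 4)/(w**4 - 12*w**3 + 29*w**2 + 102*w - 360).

95*log(w - 6)/9 - 67*log(w - 5)/4 + 44*log(w - 4)/7 - 23*log(w + 3)/252 + C

Factor the denominator: (w - 6)*(w - 5)*(w - 4)*(w + 3).
Partial-fraction decomposition: -23/(252*(w + 3)) + 44/(7*(w - 4)) - 67/(4*(w - 5)) + 95/(9*(w - 6)).
Integrate each term: A/(w−a) contributes A·log|w−a|.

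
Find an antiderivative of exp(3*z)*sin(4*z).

Let I denote the integral. Integrate by parts with u = sin(4*z), dv = exp(3*z) dz, so v = exp(3*z)/3: I = exp(3*z)*sin(4*z)/3 − (4/3)·∫ exp(3*z)*cos(4*z) dz.
Apply parts again with u = cos(4*z), dv = exp(3*z) dz: ∫ exp(3*z)*cos(4*z) dz = exp(3*z)*cos(4*z)/3 + (4/3)·I. Substituting back brings back I: I = exp(3*z)*sin(4*z)/3 - 4*exp(3*z)*cos(4*z)/9 − (16/9)·I.
Solving for I: (1 + 16/9)·I equals the remaining terms, so I = (9/25)·(exp(3*z)*sin(4*z)/3 - 4*exp(3*z)*cos(4*z)/9).

3*exp(3*z)*sin(4*z)/25 - 4*exp(3*z)*cos(4*z)/25 + C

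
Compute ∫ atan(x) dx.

x*atan(x) - log(x**2 + 1)/2 + C

Use integration by parts with u = arctan(x), dv = dx.
Then du = 1/(x**2 + 1) dx.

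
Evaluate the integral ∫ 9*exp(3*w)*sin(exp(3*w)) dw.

Let u = exp(3*w), so du = (3*exp(3*w)) dw.
Rewriting, the integral becomes 3·∫ sin(u) du = 3·-cos(u).
Substituting back, u = exp(3*w).

-3*cos(exp(3*w)) + C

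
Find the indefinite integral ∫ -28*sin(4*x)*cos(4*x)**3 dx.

7*cos(4*x)**4/4 + C

Let u = cos(4*x), so du = (-4*sin(4*x)) dx.
Rewriting, the integral becomes 7·∫ u^3 du = 7·u^4/4.
Substituting back, u = cos(4*x).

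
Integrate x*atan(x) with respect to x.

Use integration by parts with u = arctan(x), dv = x dx.
Then du = 1/(x**2 + 1) dx.

x**2*atan(x)/2 - x/2 + atan(x)/2 + C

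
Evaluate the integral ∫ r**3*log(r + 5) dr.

r**4*log(r + 5)/4 - r**4/16 + 5*r**3/12 - 25*r**2/8 + 125*r/4 - 625*log(r + 5)/4 + C

Use integration by parts with u = log(r + 5), dv = r**3 dr.
Then du = 1/(r + 5) dr and v = r**4/4.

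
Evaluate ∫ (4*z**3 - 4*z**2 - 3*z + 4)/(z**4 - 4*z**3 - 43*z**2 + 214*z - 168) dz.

353*log(z - 6)/65 - 92*log(z - 4)/33 + log(z - 1)/120 + 1543*log(z + 7)/1144 + C

Factor the denominator: (z - 6)*(z - 4)*(z - 1)*(z + 7).
Partial-fraction decomposition: 1543/(1144*(z + 7)) + 1/(120*(z - 1)) - 92/(33*(z - 4)) + 353/(65*(z - 6)).
Integrate each term: A/(z−a) contributes A·log|z−a|.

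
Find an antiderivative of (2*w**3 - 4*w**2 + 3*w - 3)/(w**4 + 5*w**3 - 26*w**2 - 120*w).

log(w)/40 + 18*log(w - 5)/55 - 23*log(w + 4)/8 + 199*log(w + 6)/44 + C

Factor the denominator: w*(w - 5)*(w + 4)*(w + 6).
Partial-fraction decomposition: 199/(44*(w + 6)) - 23/(8*(w + 4)) + 18/(55*(w - 5)) + 1/(40*w).
Integrate each term: A/(w−a) contributes A·log|w−a|.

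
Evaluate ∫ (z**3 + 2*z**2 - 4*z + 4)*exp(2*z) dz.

Use integration by parts with u = z**3 + 2*z**2 - 4*z + 4, dv = exp(2*z) dz, so v = exp(2*z)/2.
Apply parts 3 times (tabular method): alternate signs, differentiate u down to 0, integrate dv up.

(4*z**3 + 2*z**2 - 18*z + 25)*exp(2*z)/8 + C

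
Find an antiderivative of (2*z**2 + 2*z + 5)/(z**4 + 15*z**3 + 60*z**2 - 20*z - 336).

17*log(z - 2)/432 - 29*log(z + 4)/36 + 65*log(z + 6)/16 - 89*log(z + 7)/27 + C

Factor the denominator: (z - 2)*(z + 4)*(z + 6)*(z + 7).
Partial-fraction decomposition: -89/(27*(z + 7)) + 65/(16*(z + 6)) - 29/(36*(z + 4)) + 17/(432*(z - 2)).
Integrate each term: A/(z−a) contributes A·log|z−a|.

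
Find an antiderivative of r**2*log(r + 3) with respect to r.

Use integration by parts with u = log(r + 3), dv = r**2 dr.
Then du = 1/(r + 3) dr and v = r**3/3.

r**3*log(r + 3)/3 - r**3/9 + r**2/2 - 3*r + 9*log(r + 3) + C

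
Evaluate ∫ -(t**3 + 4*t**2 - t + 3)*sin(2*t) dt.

Use integration by parts with u = t**3 + 4*t**2 - t + 3, dv = -sin(2*t) dt, so v = cos(2*t)/2.
Apply parts 3 times (tabular method): alternate signs, differentiate u down to 0, integrate dv up.

t**3*cos(2*t)/2 - 3*t**2*sin(2*t)/4 + 2*t**2*cos(2*t) - 2*t*sin(2*t) - 5*t*cos(2*t)/4 + 5*sin(2*t)/8 + cos(2*t)/2 + C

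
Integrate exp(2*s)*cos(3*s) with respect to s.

Let I denote the integral. Integrate by parts with u = cos(3*s), dv = exp(2*s) ds, so v = exp(2*s)/2: I = exp(2*s)*cos(3*s)/2 + (3/2)·∫ exp(2*s)*sin(3*s) ds.
Apply parts again with u = sin(3*s), dv = exp(2*s) ds: ∫ exp(2*s)*sin(3*s) ds = exp(2*s)*sin(3*s)/2 − (3/2)·I. Substituting back brings back I: I = 3*exp(2*s)*sin(3*s)/4 + exp(2*s)*cos(3*s)/2 − (9/4)·I.
Solving for I: (1 + 9/4)·I equals the remaining terms, so I = (4/13)·(3*exp(2*s)*sin(3*s)/4 + exp(2*s)*cos(3*s)/2).

3*exp(2*s)*sin(3*s)/13 + 2*exp(2*s)*cos(3*s)/13 + C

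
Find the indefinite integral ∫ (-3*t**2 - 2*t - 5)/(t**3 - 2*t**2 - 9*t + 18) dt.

-19*log(t - 3)/3 + 21*log(t - 2)/5 - 13*log(t + 3)/15 + C

Factor the denominator: (t - 3)*(t - 2)*(t + 3).
Partial-fraction decomposition: -13/(15*(t + 3)) + 21/(5*(t - 2)) - 19/(3*(t - 3)).
Integrate each term: A/(t−a) contributes A·log|t−a|.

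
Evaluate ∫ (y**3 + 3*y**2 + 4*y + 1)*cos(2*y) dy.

y**3*sin(2*y)/2 + 3*y**2*sin(2*y)/2 + 3*y**2*cos(2*y)/4 + 5*y*sin(2*y)/4 + 3*y*cos(2*y)/2 - sin(2*y)/4 + 5*cos(2*y)/8 + C

Use integration by parts with u = y**3 + 3*y**2 + 4*y + 1, dv = cos(2*y) dy, so v = sin(2*y)/2.
Apply parts 3 times (tabular method): alternate signs, differentiate u down to 0, integrate dv up.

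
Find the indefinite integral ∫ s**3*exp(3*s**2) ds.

(3*s**2 - 1)*exp(3*s**2)/18 + C

Let u = s², du = 2s ds; rewrite as (1/2)∫ u^1·exp(3u) du.
Now integrate by parts 1 time.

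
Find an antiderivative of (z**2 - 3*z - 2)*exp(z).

(z**2 - 5*z + 3)*exp(z) + C

Use integration by parts with u = z**2 - 3*z - 2, dv = exp(z) dz, so v = exp(z).
Apply parts 2 times (tabular method): alternate signs, differentiate u down to 0, integrate dv up.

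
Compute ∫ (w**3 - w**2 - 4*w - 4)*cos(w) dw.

Use integration by parts with u = w**3 - w**2 - 4*w - 4, dv = cos(w) dw, so v = sin(w).
Apply parts 3 times (tabular method): alternate signs, differentiate u down to 0, integrate dv up.

w**3*sin(w) - w**2*sin(w) + 3*w**2*cos(w) - 10*w*sin(w) - 2*w*cos(w) - 2*sin(w) - 10*cos(w) + C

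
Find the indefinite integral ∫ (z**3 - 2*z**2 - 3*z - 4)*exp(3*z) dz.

(3*z**3 - 9*z**2 - 3*z - 11)*exp(3*z)/9 + C

Use integration by parts with u = z**3 - 2*z**2 - 3*z - 4, dv = exp(3*z) dz, so v = exp(3*z)/3.
Apply parts 3 times (tabular method): alternate signs, differentiate u down to 0, integrate dv up.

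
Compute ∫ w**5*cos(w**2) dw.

w**4*sin(w**2)/2 + w**2*cos(w**2) - sin(w**2) + C

Let u = w², du = 2w dw; rewrite as (1/2)∫ u^2·cos(1u) du.
Now integrate by parts 2 times.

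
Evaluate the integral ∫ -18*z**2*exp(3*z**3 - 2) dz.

-2*exp(3*z**3 - 2) + C

Let u = 3*z**3 - 2, so du = (9*z**2) dz.
Rewriting, the integral becomes -2·∫ e^u du = -2·e^u.
Substituting back, u = 3*z**3 - 2.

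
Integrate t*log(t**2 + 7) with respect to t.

Let u = t**2 + 7, so du = (2*t) dt.
The integral becomes (1/2)·∫ log(u) du; integrate by parts with u′=log(u), dv′=du.

t**2*log(t**2 + 7)/2 - t**2/2 + 7*log(t**2 + 7)/2 + C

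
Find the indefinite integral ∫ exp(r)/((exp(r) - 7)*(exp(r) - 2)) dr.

Let u = e^r, du = e^r dr.
The integral becomes ∫ du/((u-7)(u-2)); decompose into partial fractions.

log(exp(r) - 7)/5 - log(exp(r) - 2)/5 + C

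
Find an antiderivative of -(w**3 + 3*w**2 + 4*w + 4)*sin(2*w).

Use integration by parts with u = w**3 + 3*w**2 + 4*w + 4, dv = -sin(2*w) dw, so v = cos(2*w)/2.
Apply parts 3 times (tabular method): alternate signs, differentiate u down to 0, integrate dv up.

w**3*cos(2*w)/2 - 3*w**2*sin(2*w)/4 + 3*w**2*cos(2*w)/2 - 3*w*sin(2*w)/2 + 5*w*cos(2*w)/4 - 5*sin(2*w)/8 + 5*cos(2*w)/4 + C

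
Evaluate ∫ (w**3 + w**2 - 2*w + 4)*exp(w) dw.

(w**3 - 2*w**2 + 2*w + 2)*exp(w) + C

Use integration by parts with u = w**3 + w**2 - 2*w + 4, dv = exp(w) dw, so v = exp(w).
Apply parts 3 times (tabular method): alternate signs, differentiate u down to 0, integrate dv up.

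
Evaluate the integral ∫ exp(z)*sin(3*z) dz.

Let I denote the integral. Integrate by parts with u = sin(3*z), dv = exp(z) dz, so v = exp(z): I = exp(z)*sin(3*z) − 3·∫ exp(z)*cos(3*z) dz.
Apply parts again with u = cos(3*z), dv = exp(z) dz: ∫ exp(z)*cos(3*z) dz = exp(z)*cos(3*z) + 3·I. Substituting back brings back I: I = exp(z)*sin(3*z) - 3*exp(z)*cos(3*z) − 9·I.
Solving for I: (1 + 9)·I equals the remaining terms, so I = (1/10)·(exp(z)*sin(3*z) - 3*exp(z)*cos(3*z)).

exp(z)*sin(3*z)/10 - 3*exp(z)*cos(3*z)/10 + C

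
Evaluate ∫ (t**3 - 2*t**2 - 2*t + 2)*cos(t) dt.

Use integration by parts with u = t**3 - 2*t**2 - 2*t + 2, dv = cos(t) dt, so v = sin(t).
Apply parts 3 times (tabular method): alternate signs, differentiate u down to 0, integrate dv up.

t**3*sin(t) - 2*t**2*sin(t) + 3*t**2*cos(t) - 8*t*sin(t) - 4*t*cos(t) + 6*sin(t) - 8*cos(t) + C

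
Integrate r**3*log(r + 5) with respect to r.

Use integration by parts with u = log(r + 5), dv = r**3 dr.
Then du = 1/(r + 5) dr and v = r**4/4.

r**4*log(r + 5)/4 - r**4/16 + 5*r**3/12 - 25*r**2/8 + 125*r/4 - 625*log(r + 5)/4 + C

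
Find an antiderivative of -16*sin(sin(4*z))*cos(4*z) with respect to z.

4*cos(sin(4*z)) + C

Let u = sin(4*z), so du = (4*cos(4*z)) dz.
Rewriting, the integral becomes -4·∫ sin(u) du = -4·-cos(u).
Substituting back, u = sin(4*z).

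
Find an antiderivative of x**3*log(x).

x**4*log(x)/4 - x**4/16 + C

Use integration by parts with u = log(x), dv = x**3 dx.
Then du = 1/x dx and v = x**4/4.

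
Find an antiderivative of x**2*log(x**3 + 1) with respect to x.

x**3*log(x**3 + 1)/3 - x**3/3 + log(x**3 + 1)/3 + C

Let u = x**3 + 1, so du = (3*x**2) dx.
The integral becomes (1/3)·∫ log(u) du; integrate by parts with u′=log(u), dv′=du.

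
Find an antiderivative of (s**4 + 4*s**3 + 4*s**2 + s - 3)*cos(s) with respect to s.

Use integration by parts with u = s**4 + 4*s**3 + 4*s**2 + s - 3, dv = cos(s) ds, so v = sin(s).
Apply parts 4 times (tabular method): alternate signs, differentiate u down to 0, integrate dv up.

s**4*sin(s) + 4*s**3*sin(s) + 4*s**3*cos(s) - 8*s**2*sin(s) + 12*s**2*cos(s) - 23*s*sin(s) - 16*s*cos(s) + 13*sin(s) - 23*cos(s) + C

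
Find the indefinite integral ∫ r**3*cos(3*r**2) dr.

Let u = r², du = 2r dr; rewrite as (1/2)∫ u^1·cos(3u) du.
Now integrate by parts 1 time.

r**2*sin(3*r**2)/6 + cos(3*r**2)/18 + C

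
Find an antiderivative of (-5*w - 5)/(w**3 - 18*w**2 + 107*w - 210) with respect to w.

Factor the denominator: (w - 7)*(w - 6)*(w - 5).
Partial-fraction decomposition: -15/(w - 5) + 35/(w - 6) - 20/(w - 7).
Integrate each term: A/(w−a) contributes A·log|w−a|.

-20*log(w - 7) + 35*log(w - 6) - 15*log(w - 5) + C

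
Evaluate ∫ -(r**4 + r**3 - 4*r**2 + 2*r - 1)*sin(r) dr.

r**4*cos(r) - 4*r**3*sin(r) + r**3*cos(r) - 3*r**2*sin(r) - 16*r**2*cos(r) + 32*r*sin(r) - 4*r*cos(r) + 4*sin(r) + 31*cos(r) + C

Use integration by parts with u = r**4 + r**3 - 4*r**2 + 2*r - 1, dv = -sin(r) dr, so v = cos(r).
Apply parts 4 times (tabular method): alternate signs, differentiate u down to 0, integrate dv up.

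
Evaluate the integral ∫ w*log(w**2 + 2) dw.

Let u = w**2 + 2, so du = (2*w) dw.
The integral becomes (1/2)·∫ log(u) du; integrate by parts with u′=log(u), dv′=du.

w**2*log(w**2 + 2)/2 - w**2/2 + log(w**2 + 2) + C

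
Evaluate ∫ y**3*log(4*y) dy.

Use integration by parts with u = log(4*y), dv = y**3 dy.
Then du = 1/y dy and v = y**4/4.

y**4*(log(y) + 2*log(2))/4 - y**4/16 + C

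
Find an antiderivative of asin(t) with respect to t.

Use integration by parts with u = arcsin(t), dv = dt.
Then du = 1/sqrt(-t**2 + 1) dt.

t*asin(t) + sqrt(-t**2 + 1) + C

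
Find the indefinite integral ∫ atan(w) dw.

Use integration by parts with u = arctan(w), dv = dw.
Then du = 1/(w**2 + 1) dw.

w*atan(w) - log(w**2 + 1)/2 + C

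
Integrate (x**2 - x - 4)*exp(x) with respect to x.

Use integration by parts with u = x**2 - x - 4, dv = exp(x) dx, so v = exp(x).
Apply parts 2 times (tabular method): alternate signs, differentiate u down to 0, integrate dv up.

(x**2 - 3*x - 1)*exp(x) + C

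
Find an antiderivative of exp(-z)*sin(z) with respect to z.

Let I denote the integral. Integrate by parts with u = sin(z), dv = exp(-z) dz, so v = -exp(-z): I = -exp(-z)*sin(z) + ∫ exp(-z)*cos(z) dz.
Apply parts again with u = cos(z), dv = exp(-z) dz: ∫ exp(-z)*cos(z) dz = -exp(-z)*cos(z) − I. Substituting back brings back I: I = -exp(-z)*sin(z) - exp(-z)*cos(z) − I.
Solving for I: (1 + 1)·I equals the remaining terms, so I = (1/2)·(-exp(-z)*sin(z) - exp(-z)*cos(z)).

-exp(-z)*sin(z)/2 - exp(-z)*cos(z)/2 + C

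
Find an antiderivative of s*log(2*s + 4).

s**2*log(2*s + 4)/2 - s**2/4 + s - 2*log(s + 2) + C

Use integration by parts with u = log(2*s + 4), dv = s ds.
Then du = 2/(2*s + 4) ds and v = s**2/2.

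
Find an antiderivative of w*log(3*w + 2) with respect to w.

w**2*log(3*w + 2)/2 - w**2/4 + w/3 - 2*log(3*w + 2)/9 + C

Use integration by parts with u = log(3*w + 2), dv = w dw.
Then du = 3/(3*w + 2) dw and v = w**2/2.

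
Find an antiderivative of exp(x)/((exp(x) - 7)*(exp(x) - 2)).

Let u = e^x, du = e^x dx.
The integral becomes ∫ du/((u-2)(u-7)); decompose into partial fractions.

log(exp(x) - 7)/5 - log(exp(x) - 2)/5 + C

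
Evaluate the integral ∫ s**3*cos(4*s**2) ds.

Let u = s², du = 2s ds; rewrite as (1/2)∫ u^1·cos(4u) du.
Now integrate by parts 1 time.

s**2*sin(4*s**2)/8 + cos(4*s**2)/32 + C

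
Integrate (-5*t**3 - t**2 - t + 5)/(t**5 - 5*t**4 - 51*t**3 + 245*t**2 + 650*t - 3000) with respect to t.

-1117*log(t - 6)/242 + 13*log(t - 5)/2 - 335*log(t - 4)/162 + 3599*log(t + 5)/19602 + 61/(99*t + 495) + C

Factor the denominator: (t - 6)*(t - 5)*(t - 4)*(t + 5)**2.
Partial-fraction decomposition: 3599/(19602*(t + 5)) - 61/(99*(t + 5)**2) - 335/(162*(t - 4)) + 13/(2*(t - 5)) - 1117/(242*(t - 6)).
Integrate each term; A/(t−a) gives A·log|t−a|; A/(t−a)² gives −A/(t−a).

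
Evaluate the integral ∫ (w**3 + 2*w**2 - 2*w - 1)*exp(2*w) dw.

(4*w**3 + 2*w**2 - 10*w + 1)*exp(2*w)/8 + C

Use integration by parts with u = w**3 + 2*w**2 - 2*w - 1, dv = exp(2*w) dw, so v = exp(2*w)/2.
Apply parts 3 times (tabular method): alternate signs, differentiate u down to 0, integrate dv up.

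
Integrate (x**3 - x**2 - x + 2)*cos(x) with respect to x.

x**3*sin(x) - x**2*sin(x) + 3*x**2*cos(x) - 7*x*sin(x) - 2*x*cos(x) + 4*sin(x) - 7*cos(x) + C

Use integration by parts with u = x**3 - x**2 - x + 2, dv = cos(x) dx, so v = sin(x).
Apply parts 3 times (tabular method): alternate signs, differentiate u down to 0, integrate dv up.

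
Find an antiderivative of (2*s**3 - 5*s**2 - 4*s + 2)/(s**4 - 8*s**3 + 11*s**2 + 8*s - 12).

Factor the denominator: (s - 6)*(s - 2)*(s - 1)*(s + 1).
Partial-fraction decomposition: 1/(42*(s + 1)) - 1/(2*(s - 1)) + 5/(6*(s - 2)) + 23/(14*(s - 6)).
Integrate each term: A/(s−a) contributes A·log|s−a|.

23*log(s - 6)/14 + 5*log(s - 2)/6 - log(s - 1)/2 + log(s + 1)/42 + C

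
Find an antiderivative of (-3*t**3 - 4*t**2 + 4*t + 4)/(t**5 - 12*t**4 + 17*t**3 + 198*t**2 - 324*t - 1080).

10375*log(t - 6)/1296 - 451*log(t - 5)/56 - log(t + 2)/112 + 37*log(t + 3)/648 + 191/(18*t - 108) + C

Factor the denominator: (t - 6)**2*(t - 5)*(t + 2)*(t + 3).
Partial-fraction decomposition: 37/(648*(t + 3)) - 1/(112*(t + 2)) - 451/(56*(t - 5)) + 10375/(1296*(t - 6)) - 191/(18*(t - 6)**2).
Integrate each term; A/(t−a) gives A·log|t−a|; A/(t−a)² gives −A/(t−a).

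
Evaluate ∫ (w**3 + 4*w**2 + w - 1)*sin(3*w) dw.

-w**3*cos(3*w)/3 + w**2*sin(3*w)/3 - 4*w**2*cos(3*w)/3 + 8*w*sin(3*w)/9 - w*cos(3*w)/9 + sin(3*w)/27 + 17*cos(3*w)/27 + C

Use integration by parts with u = w**3 + 4*w**2 + w - 1, dv = sin(3*w) dw, so v = -cos(3*w)/3.
Apply parts 3 times (tabular method): alternate signs, differentiate u down to 0, integrate dv up.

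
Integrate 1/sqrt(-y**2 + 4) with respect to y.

Substitute y = 2·sin(θ), so dy = 2·cos(θ) dθ and the radical becomes sqrt(-y**2 + 4) = 2·cos(θ) by the Pythagorean identity.
Integrate the resulting trig expression in θ, then back-substitute θ = asin(y/2), sin(θ) = y/2, cos(θ) = sqrt(-y**2 + 4)/2 (absorbing any constant into C).

asin(y/2) + C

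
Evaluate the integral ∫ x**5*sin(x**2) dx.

Let u = x², du = 2x dx; rewrite as (1/2)∫ u^2·sin(1u) du.
Now integrate by parts 2 times.

-x**4*cos(x**2)/2 + x**2*sin(x**2) + cos(x**2) + C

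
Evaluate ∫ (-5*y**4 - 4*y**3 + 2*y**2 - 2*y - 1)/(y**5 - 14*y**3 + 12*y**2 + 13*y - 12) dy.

Factor the denominator: (y - 3)*(y - 1)**2*(y + 1)*(y + 4).
Partial-fraction decomposition: -197/(105*(y + 4)) - 1/(24*(y + 1)) + 7/(5*(y - 1)) + 1/(2*(y - 1)**2) - 251/(56*(y - 3)).
Integrate each term; A/(y−a) gives A·log|y−a|; A/(y−a)² gives −A/(y−a).

-251*log(y - 3)/56 + 7*log(y - 1)/5 - log(y + 1)/24 - 197*log(y + 4)/105 - 1/(2*y - 2) + C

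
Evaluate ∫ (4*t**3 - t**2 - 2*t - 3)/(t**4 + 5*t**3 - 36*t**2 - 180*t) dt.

log(t)/60 + 271*log(t - 6)/264 - 518*log(t + 5)/55 + 99*log(t + 6)/8 + C

Factor the denominator: t*(t - 6)*(t + 5)*(t + 6).
Partial-fraction decomposition: 99/(8*(t + 6)) - 518/(55*(t + 5)) + 271/(264*(t - 6)) + 1/(60*t).
Integrate each term: A/(t−a) contributes A·log|t−a|.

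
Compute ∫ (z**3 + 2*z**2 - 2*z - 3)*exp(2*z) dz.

Use integration by parts with u = z**3 + 2*z**2 - 2*z - 3, dv = exp(2*z) dz, so v = exp(2*z)/2.
Apply parts 3 times (tabular method): alternate signs, differentiate u down to 0, integrate dv up.

(4*z**3 + 2*z**2 - 10*z - 7)*exp(2*z)/8 + C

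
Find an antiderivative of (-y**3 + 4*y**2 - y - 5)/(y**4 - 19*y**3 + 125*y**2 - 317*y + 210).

Factor the denominator: (y - 7)*(y - 6)*(y - 5)*(y - 1).
Partial-fraction decomposition: 1/(40*(y - 1)) - 35/(8*(y - 5)) + 83/(5*(y - 6)) - 53/(4*(y - 7)).
Integrate each term: A/(y−a) contributes A·log|y−a|.

-53*log(y - 7)/4 + 83*log(y - 6)/5 - 35*log(y - 5)/8 + log(y - 1)/40 + C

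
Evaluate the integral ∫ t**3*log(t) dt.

Use integration by parts with u = log(t), dv = t**3 dt.
Then du = 1/t dt and v = t**4/4.

t**4*log(t)/4 - t**4/16 + C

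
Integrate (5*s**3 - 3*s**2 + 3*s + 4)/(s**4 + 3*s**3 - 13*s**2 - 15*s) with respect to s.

-4*log(s)/15 + 121*log(s - 3)/96 - 7*log(s + 1)/16 + 711*log(s + 5)/160 + C

Factor the denominator: s*(s - 3)*(s + 1)*(s + 5).
Partial-fraction decomposition: 711/(160*(s + 5)) - 7/(16*(s + 1)) + 121/(96*(s - 3)) - 4/(15*s).
Integrate each term: A/(s−a) contributes A·log|s−a|.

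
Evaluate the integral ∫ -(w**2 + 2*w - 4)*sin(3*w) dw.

Use integration by parts with u = w**2 + 2*w - 4, dv = -sin(3*w) dw, so v = cos(3*w)/3.
Apply parts 2 times (tabular method): alternate signs, differentiate u down to 0, integrate dv up.

w**2*cos(3*w)/3 - 2*w*sin(3*w)/9 + 2*w*cos(3*w)/3 - 2*sin(3*w)/9 - 38*cos(3*w)/27 + C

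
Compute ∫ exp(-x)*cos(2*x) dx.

2*exp(-x)*sin(2*x)/5 - exp(-x)*cos(2*x)/5 + C

Let I denote the integral. Integrate by parts with u = cos(2*x), dv = exp(-x) dx, so v = -exp(-x): I = -exp(-x)*cos(2*x) − 2·∫ exp(-x)*sin(2*x) dx.
Apply parts again with u = sin(2*x), dv = exp(-x) dx: ∫ exp(-x)*sin(2*x) dx = -exp(-x)*sin(2*x) + 2·I. Substituting back brings back I: I = 2*exp(-x)*sin(2*x) - exp(-x)*cos(2*x) − 4·I.
Solving for I: (1 + 4)·I equals the remaining terms, so I = (1/5)·(2*exp(-x)*sin(2*x) - exp(-x)*cos(2*x)).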